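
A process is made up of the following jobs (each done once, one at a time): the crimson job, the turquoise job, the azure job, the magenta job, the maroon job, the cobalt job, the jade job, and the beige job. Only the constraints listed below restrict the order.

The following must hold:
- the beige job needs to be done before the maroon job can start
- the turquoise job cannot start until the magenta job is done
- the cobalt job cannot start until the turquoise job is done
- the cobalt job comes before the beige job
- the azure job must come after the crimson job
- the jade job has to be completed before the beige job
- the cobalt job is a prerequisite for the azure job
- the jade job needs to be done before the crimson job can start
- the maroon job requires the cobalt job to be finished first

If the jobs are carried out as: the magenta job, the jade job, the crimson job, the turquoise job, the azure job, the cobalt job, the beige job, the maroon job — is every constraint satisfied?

The sequence places the azure job ahead of the cobalt job.
That contradicts the constraint that the cobalt job must precede the azure job.

No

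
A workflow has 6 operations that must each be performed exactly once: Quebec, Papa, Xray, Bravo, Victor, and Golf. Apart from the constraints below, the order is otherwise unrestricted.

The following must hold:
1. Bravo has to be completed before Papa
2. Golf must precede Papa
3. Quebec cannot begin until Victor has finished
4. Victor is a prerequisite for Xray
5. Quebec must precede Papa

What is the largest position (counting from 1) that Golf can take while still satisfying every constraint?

5

Following the constraints forward from Golf, its only required successor is Papa.
With 1 mandatory successor out of 6 operations total, the latest slot for Golf is 6−1 = 5, and it's reachable by doing all non-successors before Golf.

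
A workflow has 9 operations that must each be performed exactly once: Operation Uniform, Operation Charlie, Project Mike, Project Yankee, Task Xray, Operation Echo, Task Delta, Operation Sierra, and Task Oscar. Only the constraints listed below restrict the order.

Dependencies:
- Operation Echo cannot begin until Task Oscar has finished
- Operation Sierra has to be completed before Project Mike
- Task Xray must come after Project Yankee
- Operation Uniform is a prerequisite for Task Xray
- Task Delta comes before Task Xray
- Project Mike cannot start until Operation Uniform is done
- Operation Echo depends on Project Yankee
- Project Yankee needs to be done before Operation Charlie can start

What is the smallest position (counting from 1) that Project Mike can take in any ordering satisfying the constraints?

3

Every operation that must precede Project Mike has to come before it. Tracing all chains that end at Project Mike, those operations are: Operation Uniform, Operation Sierra — 2 in total.
With 2 mandatory predecessors, the earliest Project Mike can sit is position 2+1 = 3, and placing just those 2 first achieves it.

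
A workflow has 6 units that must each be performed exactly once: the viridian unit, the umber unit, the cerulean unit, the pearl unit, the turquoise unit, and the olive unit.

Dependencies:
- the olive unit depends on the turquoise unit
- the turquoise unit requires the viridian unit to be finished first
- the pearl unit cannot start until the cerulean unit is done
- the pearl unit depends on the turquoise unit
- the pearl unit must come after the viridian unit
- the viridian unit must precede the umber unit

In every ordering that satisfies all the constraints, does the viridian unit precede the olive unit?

Yes

Tracing the constraints gives a chain: the viridian unit → the turquoise unit → the olive unit.
Hence the viridian unit necessarily comes before the olive unit.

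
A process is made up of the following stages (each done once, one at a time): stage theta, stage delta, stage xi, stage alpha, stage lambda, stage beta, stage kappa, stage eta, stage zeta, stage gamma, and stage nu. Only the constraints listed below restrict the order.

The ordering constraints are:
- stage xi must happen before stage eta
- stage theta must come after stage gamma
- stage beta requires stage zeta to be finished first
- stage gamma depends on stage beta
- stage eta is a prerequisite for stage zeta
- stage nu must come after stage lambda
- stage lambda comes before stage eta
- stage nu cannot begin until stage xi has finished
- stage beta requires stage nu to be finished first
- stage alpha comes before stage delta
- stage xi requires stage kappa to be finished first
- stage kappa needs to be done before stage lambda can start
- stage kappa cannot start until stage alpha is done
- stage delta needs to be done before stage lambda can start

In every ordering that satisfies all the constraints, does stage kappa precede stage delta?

No

Nothing in the constraints links stage kappa and stage delta; they are unordered relative to each other.
So stage kappa can come before stage delta or after — it is not forced.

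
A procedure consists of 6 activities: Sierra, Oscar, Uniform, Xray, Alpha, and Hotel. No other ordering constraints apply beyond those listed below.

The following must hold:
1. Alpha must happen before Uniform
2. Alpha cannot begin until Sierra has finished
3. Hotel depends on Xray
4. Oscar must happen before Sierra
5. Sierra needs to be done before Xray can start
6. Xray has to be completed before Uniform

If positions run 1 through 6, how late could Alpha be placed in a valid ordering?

5

The only activity forced after Alpha (directly or by a chain) is Uniform.
With 1 mandatory successor out of 6 activities total, the latest slot for Alpha is 6−1 = 5, and it's reachable by doing all non-successors before Alpha.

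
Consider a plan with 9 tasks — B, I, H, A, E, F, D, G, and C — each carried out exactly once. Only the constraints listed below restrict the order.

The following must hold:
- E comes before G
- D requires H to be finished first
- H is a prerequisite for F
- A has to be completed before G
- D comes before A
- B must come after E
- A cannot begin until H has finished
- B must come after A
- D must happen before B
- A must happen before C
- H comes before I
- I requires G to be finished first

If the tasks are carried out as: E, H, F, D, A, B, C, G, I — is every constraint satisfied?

Checking each listed constraint against this order: for instance, E is in position 1 and G in position 8, so that constraint holds — and the remaining constraints check out the same way.

Yes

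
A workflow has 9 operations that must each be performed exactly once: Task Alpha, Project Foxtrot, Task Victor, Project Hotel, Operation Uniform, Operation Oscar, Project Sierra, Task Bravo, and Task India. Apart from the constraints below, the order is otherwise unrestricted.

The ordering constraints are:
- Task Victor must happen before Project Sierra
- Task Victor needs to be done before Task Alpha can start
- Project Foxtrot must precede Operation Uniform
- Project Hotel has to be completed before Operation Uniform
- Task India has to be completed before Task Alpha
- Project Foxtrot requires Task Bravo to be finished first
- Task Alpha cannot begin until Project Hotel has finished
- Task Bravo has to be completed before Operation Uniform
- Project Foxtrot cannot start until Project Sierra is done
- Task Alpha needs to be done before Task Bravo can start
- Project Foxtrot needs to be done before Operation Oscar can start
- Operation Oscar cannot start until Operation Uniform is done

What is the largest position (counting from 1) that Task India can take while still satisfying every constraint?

4

Following every chain forward from Task India, the operations that must come later are Task Alpha, Project Foxtrot, Operation Uniform, Operation Oscar, Task Bravo — 5 of them.
With 5 mandatory successors out of 9 operations total, the latest slot for Task India is 9−5 = 4, and it's reachable by doing all non-successors before Task India.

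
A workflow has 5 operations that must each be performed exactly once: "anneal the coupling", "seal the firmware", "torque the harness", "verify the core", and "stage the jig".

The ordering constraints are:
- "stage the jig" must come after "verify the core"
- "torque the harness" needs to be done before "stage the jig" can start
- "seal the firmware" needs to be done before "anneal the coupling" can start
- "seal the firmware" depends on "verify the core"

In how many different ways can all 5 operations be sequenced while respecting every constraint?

The operations with no prerequisites are "torque the harness", "verify the core"; any of them can be placed first.
Counting all ways to extend the partial order to a total order gives 9.

9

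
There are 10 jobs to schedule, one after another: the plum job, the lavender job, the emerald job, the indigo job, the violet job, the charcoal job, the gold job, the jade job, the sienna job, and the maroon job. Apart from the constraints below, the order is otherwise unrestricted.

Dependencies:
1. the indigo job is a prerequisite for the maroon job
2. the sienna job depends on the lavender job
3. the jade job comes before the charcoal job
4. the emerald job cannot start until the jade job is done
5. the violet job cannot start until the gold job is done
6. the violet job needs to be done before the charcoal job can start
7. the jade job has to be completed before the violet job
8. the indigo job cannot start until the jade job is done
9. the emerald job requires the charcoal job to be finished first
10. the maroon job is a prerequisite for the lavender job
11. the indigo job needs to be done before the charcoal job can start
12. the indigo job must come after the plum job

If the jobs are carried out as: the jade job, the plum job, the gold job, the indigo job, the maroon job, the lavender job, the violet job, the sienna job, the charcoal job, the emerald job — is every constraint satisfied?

Checking each listed constraint against this order: for instance, the jade job is in position 1 and the emerald job in position 10, so that constraint holds — and the remaining constraints check out the same way.

Yes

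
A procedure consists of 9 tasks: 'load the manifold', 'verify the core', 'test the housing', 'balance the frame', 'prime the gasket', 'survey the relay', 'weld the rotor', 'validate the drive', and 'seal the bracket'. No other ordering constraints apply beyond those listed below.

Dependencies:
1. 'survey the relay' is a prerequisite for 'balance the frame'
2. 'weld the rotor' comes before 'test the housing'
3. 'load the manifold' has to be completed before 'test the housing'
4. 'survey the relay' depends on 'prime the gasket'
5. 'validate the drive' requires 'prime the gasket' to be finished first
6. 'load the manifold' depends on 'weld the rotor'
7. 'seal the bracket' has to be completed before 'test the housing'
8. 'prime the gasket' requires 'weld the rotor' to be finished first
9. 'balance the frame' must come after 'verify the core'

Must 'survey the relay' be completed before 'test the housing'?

No

'survey the relay' and 'test the housing' are not related by any chain of constraints.
So 'survey the relay' can come before 'test the housing' or after — it is not forced.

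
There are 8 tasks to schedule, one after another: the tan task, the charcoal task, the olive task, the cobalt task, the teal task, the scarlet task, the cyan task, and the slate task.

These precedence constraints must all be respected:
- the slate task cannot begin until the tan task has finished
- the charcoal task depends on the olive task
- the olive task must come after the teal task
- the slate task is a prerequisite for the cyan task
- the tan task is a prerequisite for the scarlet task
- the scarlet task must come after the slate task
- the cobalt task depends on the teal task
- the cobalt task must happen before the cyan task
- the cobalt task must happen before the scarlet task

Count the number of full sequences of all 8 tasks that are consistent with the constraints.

2 tasks have no prerequisites (the tan task, the teal task), so any of them could come first.
Enumerating by repeatedly choosing an available task (one whose prerequisites are all placed) gives 206 distinct complete orderings.

206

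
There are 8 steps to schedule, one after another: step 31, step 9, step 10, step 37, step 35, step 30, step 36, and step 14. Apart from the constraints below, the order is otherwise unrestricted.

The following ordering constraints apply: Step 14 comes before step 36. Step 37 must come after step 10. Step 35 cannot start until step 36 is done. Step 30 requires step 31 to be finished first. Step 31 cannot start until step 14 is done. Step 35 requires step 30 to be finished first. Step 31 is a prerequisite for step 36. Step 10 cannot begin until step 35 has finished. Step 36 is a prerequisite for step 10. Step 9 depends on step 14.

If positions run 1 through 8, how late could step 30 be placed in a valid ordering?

The steps that are forced after step 30, directly or by a chain of constraints, are step 10, step 37, step 35. That's 3 steps.
So at least 3 steps follow step 30, putting step 30 no later than position 5. That position is achievable by scheduling everything else first.

5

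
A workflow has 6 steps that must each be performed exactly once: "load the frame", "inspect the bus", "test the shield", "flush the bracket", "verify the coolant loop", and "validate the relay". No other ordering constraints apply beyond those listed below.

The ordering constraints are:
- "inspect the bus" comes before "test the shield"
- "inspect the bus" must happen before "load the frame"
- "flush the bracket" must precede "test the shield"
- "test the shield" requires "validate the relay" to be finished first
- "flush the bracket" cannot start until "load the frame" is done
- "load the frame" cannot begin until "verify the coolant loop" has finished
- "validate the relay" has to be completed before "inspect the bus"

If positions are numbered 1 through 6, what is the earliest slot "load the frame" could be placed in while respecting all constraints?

4

The steps that are forced before "load the frame", directly or transitively, are "inspect the bus", "verify the coolant loop", "validate the relay". That's 3 steps.
So at minimum 3 steps come before "load the frame", putting "load the frame" no earlier than position 4. That position is achievable by scheduling exactly those predecessors first.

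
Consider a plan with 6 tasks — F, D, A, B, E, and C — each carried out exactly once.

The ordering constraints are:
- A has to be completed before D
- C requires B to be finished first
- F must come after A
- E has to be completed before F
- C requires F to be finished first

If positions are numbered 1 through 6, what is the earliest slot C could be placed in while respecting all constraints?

Working backwards through the constraints from C, its full set of required predecessors is F, A, B, E — 4 of them.
With 4 mandatory predecessors, the earliest C can sit is position 4+1 = 5, and placing just those 4 first achieves it.

5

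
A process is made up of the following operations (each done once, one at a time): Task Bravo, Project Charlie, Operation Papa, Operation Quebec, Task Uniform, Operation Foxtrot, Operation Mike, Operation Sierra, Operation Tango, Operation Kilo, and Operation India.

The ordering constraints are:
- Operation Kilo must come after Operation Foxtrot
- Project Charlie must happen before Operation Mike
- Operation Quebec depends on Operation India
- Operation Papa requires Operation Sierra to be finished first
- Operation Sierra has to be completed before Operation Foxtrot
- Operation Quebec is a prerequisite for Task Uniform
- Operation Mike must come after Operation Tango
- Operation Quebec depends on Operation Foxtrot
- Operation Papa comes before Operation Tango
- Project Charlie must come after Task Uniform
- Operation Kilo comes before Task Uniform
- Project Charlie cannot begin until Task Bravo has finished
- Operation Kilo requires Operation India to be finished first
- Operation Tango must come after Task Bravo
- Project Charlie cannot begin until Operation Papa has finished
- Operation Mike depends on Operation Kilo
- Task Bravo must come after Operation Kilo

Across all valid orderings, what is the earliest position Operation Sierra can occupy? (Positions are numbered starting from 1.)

Operation Sierra has no prerequisites at all, so it can go in position 1.

1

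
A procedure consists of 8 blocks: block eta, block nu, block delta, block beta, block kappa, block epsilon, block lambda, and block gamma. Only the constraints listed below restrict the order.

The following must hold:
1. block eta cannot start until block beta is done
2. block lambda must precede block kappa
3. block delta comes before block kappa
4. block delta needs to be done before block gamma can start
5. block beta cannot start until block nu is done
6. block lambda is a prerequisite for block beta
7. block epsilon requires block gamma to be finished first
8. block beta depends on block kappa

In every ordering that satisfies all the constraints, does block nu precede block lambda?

No chain of constraints connects block nu to block lambda in either direction.
A valid ordering placing block lambda before block nu exists, so the answer is no.

No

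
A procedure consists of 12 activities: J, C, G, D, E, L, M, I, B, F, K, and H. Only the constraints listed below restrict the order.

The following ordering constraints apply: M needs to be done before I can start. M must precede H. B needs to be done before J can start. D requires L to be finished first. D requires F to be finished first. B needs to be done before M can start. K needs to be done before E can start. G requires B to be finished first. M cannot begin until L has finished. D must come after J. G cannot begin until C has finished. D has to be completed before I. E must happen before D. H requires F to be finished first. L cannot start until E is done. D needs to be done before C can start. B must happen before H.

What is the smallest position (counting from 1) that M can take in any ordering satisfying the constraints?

Every activity that must precede M has to come before it. Tracing all chains that end at M, those activities are: E, L, B, K — 4 in total.
So at minimum 4 activities come before M, putting M no earlier than position 5. That position is achievable by scheduling exactly those predecessors first.

5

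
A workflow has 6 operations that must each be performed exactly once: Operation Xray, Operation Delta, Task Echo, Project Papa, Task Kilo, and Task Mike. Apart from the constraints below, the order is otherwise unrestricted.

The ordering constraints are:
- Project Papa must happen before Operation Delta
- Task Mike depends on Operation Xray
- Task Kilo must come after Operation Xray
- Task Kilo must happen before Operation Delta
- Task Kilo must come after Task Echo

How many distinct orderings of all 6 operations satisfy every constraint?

33

The operations with no prerequisites are Operation Xray, Task Echo, Project Papa; any of them can be placed first.
Enumerating by repeatedly choosing an available operation (one whose prerequisites are all placed) gives 33 distinct complete orderings.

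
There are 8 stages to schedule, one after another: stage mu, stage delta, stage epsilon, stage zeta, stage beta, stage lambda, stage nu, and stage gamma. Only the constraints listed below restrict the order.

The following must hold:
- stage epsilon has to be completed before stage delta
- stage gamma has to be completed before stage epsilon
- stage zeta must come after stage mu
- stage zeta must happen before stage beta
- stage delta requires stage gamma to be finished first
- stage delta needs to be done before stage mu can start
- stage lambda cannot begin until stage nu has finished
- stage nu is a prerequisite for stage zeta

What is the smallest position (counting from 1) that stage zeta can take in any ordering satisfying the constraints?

6

Every stage that must precede stage zeta has to come before it. Tracing all chains that end at stage zeta, those stages are: stage mu, stage delta, stage epsilon, stage nu, stage gamma — 5 in total.
With 5 mandatory predecessors, the earliest stage zeta can sit is position 5+1 = 6, and placing just those 5 first achieves it.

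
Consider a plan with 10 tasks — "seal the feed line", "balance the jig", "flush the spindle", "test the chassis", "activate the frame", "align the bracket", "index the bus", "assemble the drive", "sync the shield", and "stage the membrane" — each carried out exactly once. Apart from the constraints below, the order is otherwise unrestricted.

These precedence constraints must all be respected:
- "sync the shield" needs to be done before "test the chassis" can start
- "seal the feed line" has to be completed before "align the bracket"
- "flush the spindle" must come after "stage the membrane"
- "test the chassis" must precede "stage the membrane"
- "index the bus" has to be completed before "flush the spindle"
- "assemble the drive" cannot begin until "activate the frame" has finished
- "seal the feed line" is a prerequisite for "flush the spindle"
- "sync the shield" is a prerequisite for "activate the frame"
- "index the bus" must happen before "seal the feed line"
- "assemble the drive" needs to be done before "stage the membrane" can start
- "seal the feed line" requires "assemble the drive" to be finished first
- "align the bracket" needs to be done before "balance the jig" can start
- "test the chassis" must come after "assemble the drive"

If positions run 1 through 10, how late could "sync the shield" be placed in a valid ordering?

The tasks that are forced after "sync the shield", directly or by a chain of constraints, are "seal the feed line", "balance the jig", "flush the spindle", "test the chassis", "activate the frame", "align the bracket", "assemble the drive", "stage the membrane". That's 8 tasks.
So at least 8 tasks follow "sync the shield", putting "sync the shield" no later than position 2. That position is achievable by scheduling everything else first.

2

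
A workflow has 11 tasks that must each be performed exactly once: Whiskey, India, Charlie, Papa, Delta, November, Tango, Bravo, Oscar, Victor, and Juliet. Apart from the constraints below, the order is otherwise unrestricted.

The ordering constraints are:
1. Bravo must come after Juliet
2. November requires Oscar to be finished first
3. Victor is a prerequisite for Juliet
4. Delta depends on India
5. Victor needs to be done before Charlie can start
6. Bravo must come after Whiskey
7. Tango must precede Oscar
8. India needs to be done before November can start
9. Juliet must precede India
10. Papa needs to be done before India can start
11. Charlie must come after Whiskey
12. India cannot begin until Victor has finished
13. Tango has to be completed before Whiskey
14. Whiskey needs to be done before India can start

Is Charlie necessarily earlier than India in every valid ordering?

No chain of constraints connects Charlie to India in either direction.
A valid ordering placing India before Charlie exists, so the answer is no.

No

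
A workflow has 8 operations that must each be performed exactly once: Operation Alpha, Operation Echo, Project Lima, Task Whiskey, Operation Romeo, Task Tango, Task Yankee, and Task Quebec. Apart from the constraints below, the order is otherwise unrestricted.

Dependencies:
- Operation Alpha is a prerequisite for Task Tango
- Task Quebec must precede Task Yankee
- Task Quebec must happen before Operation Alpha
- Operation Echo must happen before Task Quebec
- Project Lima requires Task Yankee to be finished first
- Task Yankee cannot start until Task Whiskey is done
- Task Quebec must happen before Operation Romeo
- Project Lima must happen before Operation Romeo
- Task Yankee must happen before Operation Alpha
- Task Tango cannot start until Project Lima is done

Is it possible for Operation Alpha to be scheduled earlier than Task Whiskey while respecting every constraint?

No

There is a dependency chain Task Whiskey → Task Yankee → Operation Alpha, so Operation Alpha always comes after Task Whiskey.
Hence Operation Alpha can never be scheduled before Task Whiskey.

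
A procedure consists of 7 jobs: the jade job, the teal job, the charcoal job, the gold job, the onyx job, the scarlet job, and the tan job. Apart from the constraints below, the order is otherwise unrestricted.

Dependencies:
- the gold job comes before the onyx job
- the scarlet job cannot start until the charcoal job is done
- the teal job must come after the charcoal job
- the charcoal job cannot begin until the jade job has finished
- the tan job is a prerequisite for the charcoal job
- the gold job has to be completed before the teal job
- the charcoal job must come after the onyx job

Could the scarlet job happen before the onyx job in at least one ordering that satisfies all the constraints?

The constraints give a chain the onyx job → the charcoal job → the scarlet job, which forces the onyx job before the scarlet job.
Hence the scarlet job can never be scheduled before the onyx job.

No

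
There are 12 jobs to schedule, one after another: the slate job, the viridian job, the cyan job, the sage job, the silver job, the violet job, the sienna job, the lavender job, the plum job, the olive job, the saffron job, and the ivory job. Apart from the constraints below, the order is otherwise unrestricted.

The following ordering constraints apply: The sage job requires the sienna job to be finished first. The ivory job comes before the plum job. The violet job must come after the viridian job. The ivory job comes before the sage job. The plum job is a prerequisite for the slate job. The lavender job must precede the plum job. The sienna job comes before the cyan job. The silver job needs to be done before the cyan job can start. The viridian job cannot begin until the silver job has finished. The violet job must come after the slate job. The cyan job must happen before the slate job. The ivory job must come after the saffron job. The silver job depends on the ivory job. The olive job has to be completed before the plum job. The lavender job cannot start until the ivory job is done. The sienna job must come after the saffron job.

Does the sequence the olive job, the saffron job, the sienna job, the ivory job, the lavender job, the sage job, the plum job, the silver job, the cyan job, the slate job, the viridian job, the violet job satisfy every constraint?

Yes

Going through the constraints one by one, each required predecessor appears earlier in the sequence than its dependent — e.g. the sienna job (position 3) is before the cyan job (position 9), as required.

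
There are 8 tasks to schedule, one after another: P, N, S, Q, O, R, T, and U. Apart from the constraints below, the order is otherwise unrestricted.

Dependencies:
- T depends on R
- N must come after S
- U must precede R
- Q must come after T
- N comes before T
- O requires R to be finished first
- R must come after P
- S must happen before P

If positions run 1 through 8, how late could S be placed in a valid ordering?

2

Every task that must follow S has to come after it. Tracing all chains starting from S, those tasks are: P, N, Q, O, R, T — 6 in total.
With 6 mandatory successors out of 8 tasks total, the latest slot for S is 8−6 = 2, and it's reachable by doing all non-successors before S.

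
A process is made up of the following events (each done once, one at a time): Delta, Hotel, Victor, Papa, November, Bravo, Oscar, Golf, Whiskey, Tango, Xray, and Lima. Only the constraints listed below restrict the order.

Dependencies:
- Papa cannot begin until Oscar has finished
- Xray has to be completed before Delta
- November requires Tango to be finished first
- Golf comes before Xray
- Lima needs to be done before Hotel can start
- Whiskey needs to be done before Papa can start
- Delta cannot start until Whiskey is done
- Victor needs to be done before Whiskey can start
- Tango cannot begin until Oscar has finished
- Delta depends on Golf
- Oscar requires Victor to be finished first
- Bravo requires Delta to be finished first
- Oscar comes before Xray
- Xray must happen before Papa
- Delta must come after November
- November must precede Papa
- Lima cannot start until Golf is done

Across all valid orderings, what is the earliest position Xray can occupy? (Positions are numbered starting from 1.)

Working backwards through the constraints from Xray, its full set of required predecessors is Victor, Oscar, Golf — 3 of them.
So at minimum 3 events come before Xray, putting Xray no earlier than position 4. That position is achievable by scheduling exactly those predecessors first.

4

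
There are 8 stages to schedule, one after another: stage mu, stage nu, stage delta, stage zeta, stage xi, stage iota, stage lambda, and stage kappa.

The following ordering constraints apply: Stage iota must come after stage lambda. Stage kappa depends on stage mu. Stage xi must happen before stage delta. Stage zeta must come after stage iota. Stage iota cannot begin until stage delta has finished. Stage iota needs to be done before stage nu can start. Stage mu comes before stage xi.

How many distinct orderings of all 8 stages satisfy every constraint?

The stages with no prerequisites are stage mu, stage lambda; any of them can be placed first.
Systematically extending each partial ordering one stage at a time and counting, there are 54 complete orderings.

54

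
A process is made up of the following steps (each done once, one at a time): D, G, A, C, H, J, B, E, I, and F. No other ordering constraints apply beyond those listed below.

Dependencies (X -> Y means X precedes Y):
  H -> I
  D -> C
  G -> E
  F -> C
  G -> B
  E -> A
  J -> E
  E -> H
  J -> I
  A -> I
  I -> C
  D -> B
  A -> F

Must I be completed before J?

There is a chain J → I, which puts J before I.
So I never precedes J.

No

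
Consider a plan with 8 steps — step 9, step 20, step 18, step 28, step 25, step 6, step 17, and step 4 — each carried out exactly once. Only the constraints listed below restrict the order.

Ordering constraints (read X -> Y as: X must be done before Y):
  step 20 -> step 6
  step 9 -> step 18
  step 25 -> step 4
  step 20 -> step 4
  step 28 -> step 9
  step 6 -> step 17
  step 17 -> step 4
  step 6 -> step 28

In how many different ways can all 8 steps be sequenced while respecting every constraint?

2 steps have no prerequisites (step 20, step 25), so any of them could come first.
Enumerating by repeatedly choosing an available step (one whose prerequisites are all placed) gives 60 distinct complete orderings.

60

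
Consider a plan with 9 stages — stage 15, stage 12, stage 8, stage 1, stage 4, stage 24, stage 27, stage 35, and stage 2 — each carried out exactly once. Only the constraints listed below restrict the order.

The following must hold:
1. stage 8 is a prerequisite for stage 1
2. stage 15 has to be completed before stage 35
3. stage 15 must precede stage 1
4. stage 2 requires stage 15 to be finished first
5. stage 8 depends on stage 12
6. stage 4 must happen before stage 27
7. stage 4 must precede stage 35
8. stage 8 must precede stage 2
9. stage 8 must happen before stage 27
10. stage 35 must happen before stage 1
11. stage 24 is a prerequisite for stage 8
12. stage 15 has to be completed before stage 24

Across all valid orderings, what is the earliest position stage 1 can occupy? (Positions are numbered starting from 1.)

The stages that are forced before stage 1, directly or transitively, are stage 15, stage 12, stage 8, stage 4, stage 24, stage 35. That's 6 stages.
So at minimum 6 stages come before stage 1, putting stage 1 no earlier than position 7. That position is achievable by scheduling exactly those predecessors first.

7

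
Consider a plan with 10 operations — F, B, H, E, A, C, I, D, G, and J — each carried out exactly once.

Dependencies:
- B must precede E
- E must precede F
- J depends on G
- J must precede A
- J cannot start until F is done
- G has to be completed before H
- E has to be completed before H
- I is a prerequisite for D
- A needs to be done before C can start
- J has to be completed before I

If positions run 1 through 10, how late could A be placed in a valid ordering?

The only operation forced after A (directly or by a chain) is C.
So at least 1 operation follows A, putting A no later than position 9. That position is achievable by scheduling everything else first.

9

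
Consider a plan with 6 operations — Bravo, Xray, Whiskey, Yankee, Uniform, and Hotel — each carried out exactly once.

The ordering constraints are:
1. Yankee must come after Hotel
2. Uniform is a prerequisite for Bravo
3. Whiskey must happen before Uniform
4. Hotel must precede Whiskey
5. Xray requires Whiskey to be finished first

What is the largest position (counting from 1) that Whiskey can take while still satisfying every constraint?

3

Every operation that must follow Whiskey has to come after it. Tracing all chains starting from Whiskey, those operations are: Bravo, Xray, Uniform — 3 in total.
With 3 mandatory successors out of 6 operations total, the latest slot for Whiskey is 6−3 = 3, and it's reachable by doing all non-successors before Whiskey.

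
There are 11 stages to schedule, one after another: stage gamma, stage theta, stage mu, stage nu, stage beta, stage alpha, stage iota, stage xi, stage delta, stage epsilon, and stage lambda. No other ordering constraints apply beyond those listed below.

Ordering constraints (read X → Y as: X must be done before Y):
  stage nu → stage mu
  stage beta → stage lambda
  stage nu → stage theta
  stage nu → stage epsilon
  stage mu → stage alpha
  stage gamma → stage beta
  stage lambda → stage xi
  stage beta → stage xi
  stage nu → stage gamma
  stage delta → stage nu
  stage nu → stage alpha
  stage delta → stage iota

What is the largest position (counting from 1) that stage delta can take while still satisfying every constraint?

Every stage that must follow stage delta has to come after it. Tracing all chains starting from stage delta, those stages are: stage gamma, stage theta, stage mu, stage nu, stage beta, stage alpha, stage iota, stage xi, stage epsilon, stage lambda — 10 in total.
With 10 mandatory successors out of 11 stages total, the latest slot for stage delta is 11−10 = 1, and it's reachable by doing all non-successors before stage delta.

1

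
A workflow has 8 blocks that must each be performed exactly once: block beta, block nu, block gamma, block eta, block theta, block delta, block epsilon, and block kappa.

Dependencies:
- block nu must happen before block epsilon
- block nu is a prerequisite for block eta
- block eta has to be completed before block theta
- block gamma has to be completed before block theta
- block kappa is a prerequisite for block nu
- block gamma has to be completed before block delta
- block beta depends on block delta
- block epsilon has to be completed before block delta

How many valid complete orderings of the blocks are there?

The blocks with no prerequisites are block gamma, block kappa; any of them can be placed first.
Systematically extending each partial ordering one block at a time and counting, there are 46 complete orderings.

46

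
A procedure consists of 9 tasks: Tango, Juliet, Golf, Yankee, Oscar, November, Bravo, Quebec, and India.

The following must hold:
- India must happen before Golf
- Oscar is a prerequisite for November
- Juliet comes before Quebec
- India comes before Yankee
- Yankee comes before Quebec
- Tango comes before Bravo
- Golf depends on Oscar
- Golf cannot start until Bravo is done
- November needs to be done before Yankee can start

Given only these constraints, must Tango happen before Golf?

Yes

Following the dependencies: Tango → Bravo → Golf.
Hence Tango necessarily comes before Golf.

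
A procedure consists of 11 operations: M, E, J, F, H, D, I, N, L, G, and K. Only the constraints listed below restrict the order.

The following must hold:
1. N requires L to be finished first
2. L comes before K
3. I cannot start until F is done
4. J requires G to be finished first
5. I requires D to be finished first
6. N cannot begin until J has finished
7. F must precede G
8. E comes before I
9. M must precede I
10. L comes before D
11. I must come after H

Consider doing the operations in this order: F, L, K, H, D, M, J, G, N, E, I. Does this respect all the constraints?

No

In the proposed order, J appears before G.
But one of the constraints requires G before J, so this ordering violates it.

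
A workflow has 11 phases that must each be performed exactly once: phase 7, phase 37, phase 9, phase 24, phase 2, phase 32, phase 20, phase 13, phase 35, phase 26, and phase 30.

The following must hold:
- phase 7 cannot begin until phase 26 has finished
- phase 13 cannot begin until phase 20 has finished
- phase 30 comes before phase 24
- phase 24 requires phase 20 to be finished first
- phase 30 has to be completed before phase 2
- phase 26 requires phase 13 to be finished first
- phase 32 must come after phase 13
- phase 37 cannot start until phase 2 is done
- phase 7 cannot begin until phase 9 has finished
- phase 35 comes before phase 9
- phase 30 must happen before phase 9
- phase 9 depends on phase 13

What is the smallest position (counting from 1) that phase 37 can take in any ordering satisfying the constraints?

Working backwards through the constraints from phase 37, its full set of required predecessors is phase 2, phase 30 — 2 of them.
With 2 mandatory predecessors, the earliest phase 37 can sit is position 2+1 = 3, and placing just those 2 first achieves it.

3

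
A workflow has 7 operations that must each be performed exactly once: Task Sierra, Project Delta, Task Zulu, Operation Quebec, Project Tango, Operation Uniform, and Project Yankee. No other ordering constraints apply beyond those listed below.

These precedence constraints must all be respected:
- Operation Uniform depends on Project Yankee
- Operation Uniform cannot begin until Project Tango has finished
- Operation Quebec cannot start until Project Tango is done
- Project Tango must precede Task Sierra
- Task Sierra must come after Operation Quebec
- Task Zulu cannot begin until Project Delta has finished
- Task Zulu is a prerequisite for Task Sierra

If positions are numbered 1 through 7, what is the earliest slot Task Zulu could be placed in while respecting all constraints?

The only operation forced before Task Zulu (directly or transitively) is Project Delta.
So at minimum 1 operation comes before Task Zulu, putting Task Zulu no earlier than position 2. That position is achievable by scheduling exactly that predecessor first.

2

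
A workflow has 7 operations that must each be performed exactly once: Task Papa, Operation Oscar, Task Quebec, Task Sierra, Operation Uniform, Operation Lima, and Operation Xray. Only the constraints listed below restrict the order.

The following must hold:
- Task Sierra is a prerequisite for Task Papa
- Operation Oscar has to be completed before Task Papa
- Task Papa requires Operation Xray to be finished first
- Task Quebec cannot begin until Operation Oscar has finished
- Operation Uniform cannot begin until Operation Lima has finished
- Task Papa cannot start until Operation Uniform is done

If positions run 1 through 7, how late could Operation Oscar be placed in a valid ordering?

5

Following every chain forward from Operation Oscar, the operations that must come later are Task Papa, Task Quebec — 2 of them.
With 2 mandatory successors out of 7 operations total, the latest slot for Operation Oscar is 7−2 = 5, and it's reachable by doing all non-successors before Operation Oscar.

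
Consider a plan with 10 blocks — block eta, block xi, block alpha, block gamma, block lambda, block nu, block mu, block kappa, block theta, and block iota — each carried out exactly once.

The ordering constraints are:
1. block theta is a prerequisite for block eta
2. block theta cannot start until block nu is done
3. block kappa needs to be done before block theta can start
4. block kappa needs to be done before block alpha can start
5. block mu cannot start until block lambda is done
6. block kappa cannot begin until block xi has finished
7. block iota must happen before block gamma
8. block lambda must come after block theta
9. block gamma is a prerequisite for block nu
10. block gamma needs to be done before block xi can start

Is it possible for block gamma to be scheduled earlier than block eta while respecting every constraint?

Yes

Every valid ordering already has block gamma before block eta (the constraints require it), so in particular at least one does.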